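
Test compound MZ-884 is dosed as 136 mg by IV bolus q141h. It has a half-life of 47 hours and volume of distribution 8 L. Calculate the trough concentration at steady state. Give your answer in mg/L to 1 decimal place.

2.4 mg/L

The dosing interval is 3 half-lives, so f = 2^(−3) = 0.125.
Accumulation ratio R = 1/(1 − f) = 1/0.875 = 8/7.
Single-dose peak C₀ = D/Vd = 136/8 = 17 mg/L.
Steady-state peak Cmax,ss = C₀·R = 17 × 8/7 ≈ 19.429 mg/L.
Steady-state trough Cmin,ss = Cmax,ss·f ≈ 19.429 × 0.125 ≈ 2.429 mg/L.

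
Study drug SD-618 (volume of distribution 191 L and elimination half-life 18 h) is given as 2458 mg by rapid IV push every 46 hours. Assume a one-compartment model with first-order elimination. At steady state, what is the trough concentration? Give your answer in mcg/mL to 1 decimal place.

2.6 mcg/mL

k = ln2/t½ = ln2/18 ≈ 0.038508 h⁻¹; fraction remaining f = e^(−kτ) = e^(−0.038508×46) ≈ 0.1701.
Each bolus raises the concentration by D/Vd = 2458/191 ≈ 12.869 mcg/mL.
Steady-state trough Cmin,ss = C₀·f/(1−f) ≈ 12.869 × 0.1701/0.8299 ≈ 2.638 mcg/mL.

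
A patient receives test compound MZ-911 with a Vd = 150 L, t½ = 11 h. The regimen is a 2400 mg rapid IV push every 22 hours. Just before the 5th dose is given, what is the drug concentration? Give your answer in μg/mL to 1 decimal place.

f = (1/2)^(τ/t½) = (1/2)^(22/11) ≈ 0.2500.
C₀ = D/Vd = 2400/150 ≈ 16.000 μg/mL.
Before the 5th dose, 4 doses have been given. Superposition: Cmin = C₀·(f + f² + … + f^4).
≈ 16.000 × (0.2500 + 0.0625 + 0.0156 + 0.0039) ≈ 16.000 × 0.3320 ≈ 5.312 μg/mL.

5.3 μg/mL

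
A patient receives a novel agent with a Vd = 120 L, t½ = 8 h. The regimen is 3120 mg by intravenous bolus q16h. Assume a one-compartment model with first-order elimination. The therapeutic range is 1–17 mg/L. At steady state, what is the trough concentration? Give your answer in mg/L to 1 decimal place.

The dosing interval is 2 half-lives, so f = 2^(−2) = 0.25.
Accumulation ratio R = 1/(1 − f) = 1/0.75 = 4/3.
Single-dose peak C₀ = D/Vd = 3120/120 = 26 mg/L.
Steady-state peak Cmax,ss = C₀·R = 26 × 4/3 ≈ 34.667 mg/L.
Steady-state trough Cmin,ss = Cmax,ss·f ≈ 34.667 × 0.25 ≈ 8.667 mg/L.
Trough 8.7 mg/L vs MEC 1 mg/L: adequate.

8.7 mg/L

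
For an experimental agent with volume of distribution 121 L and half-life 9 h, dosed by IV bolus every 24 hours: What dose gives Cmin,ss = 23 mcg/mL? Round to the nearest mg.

14888 mg

τ/t½ = 24/9 ≈ 2.6667, so f = (1/2)^(24/9) ≈ 0.157490.
Cmin,ss = (D/Vd)·f/(1−f), so D = Cmin,ss·Vd·(1−f)/f.
D = 23 × 121 × (1−f)/f ≈ 23 × 121 × 5.34961 ≈ 14887.96 mg.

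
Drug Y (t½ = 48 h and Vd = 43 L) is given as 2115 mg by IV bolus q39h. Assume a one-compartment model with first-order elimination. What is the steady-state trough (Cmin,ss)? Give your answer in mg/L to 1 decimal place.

65.0 mg/L

τ/t½ = 39/48 ≈ 0.8125, so fraction remaining f = (1/2)^(39/48) ≈ 0.5694.
Single-dose peak C₀ = D/Vd = 2115/43 ≈ 49.186 mg/L.
Steady-state trough Cmin,ss = C₀·f/(1−f) ≈ 49.186 × 0.5694/0.4306 ≈ 65.041 mg/L.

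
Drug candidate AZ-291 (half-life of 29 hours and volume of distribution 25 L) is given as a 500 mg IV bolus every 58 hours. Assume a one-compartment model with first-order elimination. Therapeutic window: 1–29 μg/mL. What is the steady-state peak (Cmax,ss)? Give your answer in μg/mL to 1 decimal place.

26.7 μg/mL

The dosing interval is 2 half-lives, so f = 2^(−2) = 0.25.
At steady state, R = 1/(1 − 0.25) = 4/3.
Single-dose peak C₀ = D/Vd = 500/25 = 20 μg/mL.
Steady-state peak Cmax,ss = C₀·R = 20 × 4/3 ≈ 26.667 μg/mL.
Peak 26.7 μg/mL vs MTC 29 μg/mL: below toxic threshold.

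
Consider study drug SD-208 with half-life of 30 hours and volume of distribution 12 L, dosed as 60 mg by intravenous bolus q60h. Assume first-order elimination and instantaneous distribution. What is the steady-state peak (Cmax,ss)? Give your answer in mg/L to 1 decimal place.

6.7 mg/L

τ = 60 h = 2 half-lives, so f = (1/2)^2 = 0.25.
Accumulation ratio R = 1/(1 − f) = 1/0.75 = 4/3.
Single-dose peak C₀ = D/Vd = 60/12 = 5 mg/L.
Steady-state peak Cmax,ss = C₀·R = 5 × 4/3 ≈ 6.667 mg/L.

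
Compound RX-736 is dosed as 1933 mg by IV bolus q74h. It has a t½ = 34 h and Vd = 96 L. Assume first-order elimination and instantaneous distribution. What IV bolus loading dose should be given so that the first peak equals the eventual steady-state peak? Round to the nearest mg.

2482 mg

f = (1/2)^(74/34) ≈ 0.221216; accumulation ratio R = 1/(1−f) ≈ 1.28405.
Loading dose to hit Cmax,ss on first dose: D_load = D_maint·R ≈ 1933 × 1.28405 ≈ 2482.07 mg.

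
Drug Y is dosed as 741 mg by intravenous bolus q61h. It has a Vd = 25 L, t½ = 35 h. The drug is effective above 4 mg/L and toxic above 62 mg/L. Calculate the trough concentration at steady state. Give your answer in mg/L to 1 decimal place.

12.6 mg/L

Over one 61-h interval, 61/35 ≈ 1.7429 half-lives elapse, leaving f ≈ 0.2988 of each dose.
At steady state, accumulation factor R = 1/(1 − e^(−kτ)) ≈ 1.4261.
Single-dose peak C₀ = D/Vd = 741/25 ≈ 29.640 mg/L.
Steady-state peak Cmax,ss = C₀·R ≈ 29.640 × 1.4261 ≈ 42.270 mg/L.
One interval later, Cmin,ss = Cmax,ss·e^(−kτ) ≈ 42.270 × 0.2988 ≈ 12.630 mg/L.
Trough 12.6 mg/L vs MEC 4 mg/L: adequate.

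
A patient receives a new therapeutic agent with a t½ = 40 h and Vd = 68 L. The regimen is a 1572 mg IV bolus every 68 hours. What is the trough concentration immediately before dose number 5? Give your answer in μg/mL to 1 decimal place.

f = (1/2)^(τ/t½) = (1/2)^(68/40) ≈ 0.3078.
C₀ = D/Vd = 1572/68 ≈ 23.118 μg/mL.
Before the 5th dose, 4 doses have been given. Superposition: Cmin = C₀·(f + f² + … + f^4).
≈ 23.118 × (0.3078 + 0.0947 + 0.0292 + 0.0090) ≈ 23.118 × 0.4407 ≈ 10.188 μg/mL.

10.2 μg/mL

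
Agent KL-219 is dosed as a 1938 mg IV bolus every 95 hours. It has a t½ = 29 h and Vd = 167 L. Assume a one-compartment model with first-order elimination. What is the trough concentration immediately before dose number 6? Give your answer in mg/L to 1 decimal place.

1.3 mg/L

f = (1/2)^(τ/t½) = (1/2)^(95/29) ≈ 0.1032.
C₀ = D/Vd = 1938/167 ≈ 11.605 mg/L.
Before the 6th dose, 5 doses have been given. Superposition: Cmin = C₀·(f + f² + … + f^5).
≈ 11.605 × (0.1032 + 0.0107 + 0.0011 + 0.0001 + 0.0000) ≈ 11.605 × 0.1151 ≈ 1.336 mg/L.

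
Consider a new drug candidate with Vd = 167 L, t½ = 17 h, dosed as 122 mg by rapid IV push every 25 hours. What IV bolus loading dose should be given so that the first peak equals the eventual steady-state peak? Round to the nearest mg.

f = (1/2)^(25/17) ≈ 0.360835; accumulation ratio R = 1/(1−f) ≈ 1.56454.
Loading dose to hit Cmax,ss on first dose: D_load = D_maint·R ≈ 122 × 1.56454 ≈ 190.87 mg.

191 mg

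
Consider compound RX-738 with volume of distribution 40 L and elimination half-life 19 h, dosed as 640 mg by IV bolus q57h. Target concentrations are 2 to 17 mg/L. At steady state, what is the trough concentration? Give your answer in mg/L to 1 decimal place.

τ = 57 h = 3 half-lives, so f = (1/2)^3 = 0.125.
At steady state, R = 1/(1 − 0.125) = 8/7.
Single-dose peak C₀ = D/Vd = 640/40 = 16 mg/L.
Steady-state peak Cmax,ss = C₀·R = 16 × 8/7 ≈ 18.286 mg/L.
Steady-state trough Cmin,ss = Cmax,ss·f ≈ 18.286 × 0.125 ≈ 2.286 mg/L.
Trough 2.3 mg/L vs MEC 2 mg/L: adequate.

2.3 mg/L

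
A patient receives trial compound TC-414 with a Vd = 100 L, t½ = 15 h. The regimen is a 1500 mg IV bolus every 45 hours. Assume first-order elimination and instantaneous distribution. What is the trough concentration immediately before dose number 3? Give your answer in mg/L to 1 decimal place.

f = (1/2)^(τ/t½) = (1/2)^(45/15) ≈ 0.1250.
C₀ = D/Vd = 1500/100 ≈ 15.000 mg/L.
Before the 3rd dose, 2 doses have been given. Superposition: Cmin = C₀·(f + f²).
≈ 15.000 × (0.1250 + 0.0156) ≈ 15.000 × 0.1406 ≈ 2.109 mg/L.

2.1 mg/L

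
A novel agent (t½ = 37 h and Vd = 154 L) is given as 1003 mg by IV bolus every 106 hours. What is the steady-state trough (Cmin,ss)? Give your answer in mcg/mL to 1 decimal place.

τ/t½ = 106/37 ≈ 2.8649, so fraction remaining f = (1/2)^(106/37) ≈ 0.1373.
Accumulation ratio R = 1/(1 − f) ≈ 1/0.8627 ≈ 1.1592.
Each bolus raises the concentration by D/Vd = 1003/154 ≈ 6.513 mcg/mL.
Cmax,ss = C₀/(1 − f) ≈ 6.513/0.8627 ≈ 7.550 mcg/mL.
Steady-state trough Cmin,ss = Cmax,ss·f ≈ 7.550 × 0.1373 ≈ 1.037 mcg/mL.

1.0 mcg/mL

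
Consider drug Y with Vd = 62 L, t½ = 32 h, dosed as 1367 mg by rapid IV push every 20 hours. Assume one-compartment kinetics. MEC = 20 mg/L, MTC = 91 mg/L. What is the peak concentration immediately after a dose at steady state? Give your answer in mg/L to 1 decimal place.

Over one 20-h interval, 20/32 ≈ 0.625 half-lives elapse, leaving f ≈ 0.6484 of each dose.
At steady state, accumulation factor R = 1/(1 − e^(−kτ)) ≈ 2.8441.
Single-dose peak C₀ = D/Vd = 1367/62 ≈ 22.048 mg/L.
Steady-state peak Cmax,ss = C₀·R ≈ 22.048 × 2.8441 ≈ 62.707 mg/L.
Peak 62.7 mg/L vs MTC 91 mg/L: below toxic threshold.

62.7 mg/L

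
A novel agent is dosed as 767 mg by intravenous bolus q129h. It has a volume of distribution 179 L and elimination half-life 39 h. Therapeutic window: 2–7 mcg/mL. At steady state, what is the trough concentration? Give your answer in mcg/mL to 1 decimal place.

0.5 mcg/mL

τ/t½ = 129/39 ≈ 3.3077, so fraction remaining f = (1/2)^(129/39) ≈ 0.1010.
Accumulation ratio R = 1/(1 − f) ≈ 1/0.8990 ≈ 1.1123.
Single-dose peak C₀ = D/Vd = 767/179 ≈ 4.285 mcg/mL.
Cmax,ss = C₀/(1 − f) ≈ 4.285/0.8990 ≈ 4.766 mcg/mL.
Steady-state trough Cmin,ss = Cmax,ss·f ≈ 4.766 × 0.1010 ≈ 0.481 mcg/mL.
Trough 0.5 mcg/mL vs MEC 2 mcg/mL: subtherapeutic.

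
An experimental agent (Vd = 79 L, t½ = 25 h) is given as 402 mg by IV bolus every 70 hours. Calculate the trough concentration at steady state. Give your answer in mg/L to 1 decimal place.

Over one 70-h interval, 70/25 ≈ 2.8 half-lives elapse, leaving f ≈ 0.1436 of each dose.
Accumulation ratio R = 1/(1 − f) ≈ 1/0.8564 ≈ 1.1677.
Each bolus raises the concentration by D/Vd = 402/79 ≈ 5.089 mg/L.
Cmax,ss = C₀/(1 − f) ≈ 5.089/0.8564 ≈ 5.942 mg/L.
One interval later, Cmin,ss = Cmax,ss·e^(−kτ) ≈ 5.942 × 0.1436 ≈ 0.853 mg/L.

0.9 mg/L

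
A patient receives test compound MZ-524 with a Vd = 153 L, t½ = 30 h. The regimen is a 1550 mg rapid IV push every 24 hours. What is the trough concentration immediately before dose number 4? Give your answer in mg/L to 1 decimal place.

f = (1/2)^(τ/t½) = (1/2)^(24/30) ≈ 0.5743.
C₀ = D/Vd = 1550/153 ≈ 10.131 mg/L.
Before the 4th dose, 3 doses have been given. Superposition: Cmin = C₀·(f + f² + … + f^3).
≈ 10.131 × (0.5743 + 0.3298 + 0.1894) ≈ 10.131 × 1.0935 ≈ 11.078 mg/L.

11.1 mg/L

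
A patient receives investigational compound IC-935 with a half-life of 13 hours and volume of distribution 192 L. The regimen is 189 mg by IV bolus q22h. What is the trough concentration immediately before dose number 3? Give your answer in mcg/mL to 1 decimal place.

0.4 mcg/mL

f = (1/2)^(τ/t½) = (1/2)^(22/13) ≈ 0.3094.
C₀ = D/Vd = 189/192 ≈ 0.984 mcg/mL.
Before the 3rd dose, 2 doses have been given. Superposition: Cmin = C₀·(f + f²).
≈ 0.984 × (0.3094 + 0.0957) ≈ 0.984 × 0.4051 ≈ 0.399 mcg/mL.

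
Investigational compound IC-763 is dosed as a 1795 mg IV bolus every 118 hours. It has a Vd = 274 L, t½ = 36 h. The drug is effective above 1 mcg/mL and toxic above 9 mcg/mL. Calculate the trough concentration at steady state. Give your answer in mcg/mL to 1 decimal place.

0.8 mcg/mL

k = ln2/t½ = ln2/36 ≈ 0.019254 h⁻¹; fraction remaining f = e^(−kτ) = e^(−0.019254×118) ≈ 0.1031.
Single-dose peak C₀ = D/Vd = 1795/274 ≈ 6.551 mcg/mL.
Steady-state trough Cmin,ss = C₀·f/(1−f) ≈ 6.551 × 0.1031/0.8969 ≈ 0.753 mcg/mL.
Trough 0.8 mcg/mL vs MEC 1 mcg/mL: subtherapeutic.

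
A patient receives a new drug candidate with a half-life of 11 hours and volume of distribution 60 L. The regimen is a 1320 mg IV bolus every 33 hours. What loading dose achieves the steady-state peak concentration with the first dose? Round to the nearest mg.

1509 mg

f = (1/2)^(33/11) ≈ 0.125000; accumulation ratio R = 1/(1−f) ≈ 1.14286.
Loading dose to hit Cmax,ss on first dose: D_load = D_maint·R ≈ 1320 × 1.14286 ≈ 1508.58 mg.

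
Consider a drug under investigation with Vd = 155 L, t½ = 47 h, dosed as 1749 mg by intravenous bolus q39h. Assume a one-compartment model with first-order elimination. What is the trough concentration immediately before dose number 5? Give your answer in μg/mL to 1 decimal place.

13.1 μg/mL

f = (1/2)^(τ/t½) = (1/2)^(39/47) ≈ 0.5626.
C₀ = D/Vd = 1749/155 ≈ 11.284 μg/mL.
Before the 5th dose, 4 doses have been given. Superposition: Cmin = C₀·(f + f² + … + f^4).
≈ 11.284 × (0.5626 + 0.3165 + 0.1781 + 0.1002) ≈ 11.284 × 1.1574 ≈ 13.060 μg/mL.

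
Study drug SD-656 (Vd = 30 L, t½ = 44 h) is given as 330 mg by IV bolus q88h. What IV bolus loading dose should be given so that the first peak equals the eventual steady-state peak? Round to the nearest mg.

440 mg

f = (1/2)^(88/44) ≈ 0.250000; accumulation ratio R = 1/(1−f) ≈ 1.33333.
Loading dose to hit Cmax,ss on first dose: D_load = D_maint·R ≈ 330 × 1.33333 ≈ 440.00 mg.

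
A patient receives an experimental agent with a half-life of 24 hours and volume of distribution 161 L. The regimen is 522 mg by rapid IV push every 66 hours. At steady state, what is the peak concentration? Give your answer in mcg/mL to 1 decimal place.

Over one 66-h interval, 66/24 ≈ 2.75 half-lives elapse, leaving f ≈ 0.1487 of each dose.
At steady state, accumulation factor R = 1/(1 − e^(−kτ)) ≈ 1.1747.
Each bolus raises the concentration by D/Vd = 522/161 ≈ 3.242 mcg/mL.
Steady-state peak Cmax,ss = C₀·R ≈ 3.242 × 1.1747 ≈ 3.808 mcg/mL.

3.8 mcg/mL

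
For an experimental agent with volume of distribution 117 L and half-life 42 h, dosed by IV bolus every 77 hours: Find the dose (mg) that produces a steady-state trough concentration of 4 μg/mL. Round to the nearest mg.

1200 mg

τ/t½ = 77/42 ≈ 1.8333, so f = (1/2)^(77/42) ≈ 0.280616.
Cmin,ss = (D/Vd)·f/(1−f), so D = Cmin,ss·Vd·(1−f)/f.
D = 4 × 117 × (1−f)/f ≈ 4 × 117 × 2.56359 ≈ 1199.76 mg.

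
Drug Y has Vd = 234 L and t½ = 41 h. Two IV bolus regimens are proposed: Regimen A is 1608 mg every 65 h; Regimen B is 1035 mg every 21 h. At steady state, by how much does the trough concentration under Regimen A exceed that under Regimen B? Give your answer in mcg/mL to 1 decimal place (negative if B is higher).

-6.9 mcg/mL

Regimen A: f = (1/2)^(65/41) ≈ 0.3332; Cmin,ss = (1608/234)·f/(1−f) ≈ 3.434 mcg/mL.
Regimen B: f = (1/2)^(21/41) ≈ 0.7012; Cmin,ss = (1035/234)·f/(1−f) ≈ 10.380 mcg/mL.
Difference ≈ 3.434 − 10.380 ≈ -6.946 mcg/mL.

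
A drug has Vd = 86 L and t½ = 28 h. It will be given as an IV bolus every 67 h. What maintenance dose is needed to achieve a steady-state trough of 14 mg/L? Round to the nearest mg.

5119 mg

τ/t½ = 67/28 ≈ 2.3929, so f = (1/2)^(67/28) ≈ 0.190405.
Cmin,ss = (D/Vd)·f/(1−f), so D = Cmin,ss·Vd·(1−f)/f.
D = 14 × 86 × (1−f)/f ≈ 14 × 86 × 4.25196 ≈ 5119.36 mg.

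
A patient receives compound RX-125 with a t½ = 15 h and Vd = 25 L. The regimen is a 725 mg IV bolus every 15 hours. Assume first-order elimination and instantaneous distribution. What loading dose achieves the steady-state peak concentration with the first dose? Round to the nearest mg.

1450 mg

f = (1/2)^(15/15) ≈ 0.500000; accumulation ratio R = 1/(1−f) ≈ 2.00000.
Loading dose to hit Cmax,ss on first dose: D_load = D_maint·R ≈ 725 × 2.00000 ≈ 1450.00 mg.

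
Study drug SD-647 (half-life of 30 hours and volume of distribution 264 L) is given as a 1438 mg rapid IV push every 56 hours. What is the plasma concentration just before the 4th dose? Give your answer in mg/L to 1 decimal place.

f = (1/2)^(τ/t½) = (1/2)^(56/30) ≈ 0.2742.
C₀ = D/Vd = 1438/264 ≈ 5.447 mg/L.
Before the 4th dose, 3 doses have been given. Superposition: Cmin = C₀·(f + f² + … + f^3).
≈ 5.447 × (0.2742 + 0.0752 + 0.0206) ≈ 5.447 × 0.3700 ≈ 2.015 mg/L.

2.0 mg/L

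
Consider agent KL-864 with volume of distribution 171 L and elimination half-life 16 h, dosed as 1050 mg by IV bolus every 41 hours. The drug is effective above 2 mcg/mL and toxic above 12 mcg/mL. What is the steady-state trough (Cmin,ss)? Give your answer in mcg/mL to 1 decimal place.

Over one 41-h interval, 41/16 ≈ 2.5625 half-lives elapse, leaving f ≈ 0.1693 of each dose.
At steady state, accumulation factor R = 1/(1 − e^(−kτ)) ≈ 1.2038.
Each bolus raises the concentration by D/Vd = 1050/171 ≈ 6.140 mcg/mL.
Steady-state peak Cmax,ss = C₀·R ≈ 6.140 × 1.2038 ≈ 7.391 mcg/mL.
Steady-state trough Cmin,ss = Cmax,ss·f ≈ 7.391 × 0.1693 ≈ 1.251 mcg/mL.
Trough 1.3 mcg/mL vs MEC 2 mcg/mL: subtherapeutic.

1.3 mcg/mL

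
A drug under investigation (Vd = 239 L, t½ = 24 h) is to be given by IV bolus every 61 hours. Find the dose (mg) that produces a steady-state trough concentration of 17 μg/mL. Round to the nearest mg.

19594 mg

τ/t½ = 61/24 ≈ 2.5417, so f = (1/2)^(61/24) ≈ 0.171744.
Cmin,ss = (D/Vd)·f/(1−f), so D = Cmin,ss·Vd·(1−f)/f.
D = 17 × 239 × (1−f)/f ≈ 17 × 239 × 4.82262 ≈ 19594.31 mg.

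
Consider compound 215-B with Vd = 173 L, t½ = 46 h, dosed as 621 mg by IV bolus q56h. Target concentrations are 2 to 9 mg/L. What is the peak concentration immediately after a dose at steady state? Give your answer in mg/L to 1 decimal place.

6.3 mg/L

k = ln2/t½ = ln2/46 ≈ 0.015068 h⁻¹; fraction remaining f = e^(−kτ) = e^(−0.015068×56) ≈ 0.4301.
Accumulation ratio R = 1/(1 − f) ≈ 1/0.5699 ≈ 1.7547.
Single-dose peak C₀ = D/Vd = 621/173 ≈ 3.590 mg/L.
Steady-state peak Cmax,ss = C₀·R ≈ 3.590 × 1.7547 ≈ 6.299 mg/L.
Peak 6.3 mg/L vs MTC 9 mg/L: below toxic threshold.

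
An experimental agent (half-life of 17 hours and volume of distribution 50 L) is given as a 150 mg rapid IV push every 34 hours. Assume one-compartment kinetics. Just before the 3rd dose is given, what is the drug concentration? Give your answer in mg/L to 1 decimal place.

0.9 mg/L

f = (1/2)^(τ/t½) = (1/2)^(34/17) ≈ 0.2500.
C₀ = D/Vd = 150/50 ≈ 3.000 mg/L.
Before the 3rd dose, 2 doses have been given. Superposition: Cmin = C₀·(f + f²).
≈ 3.000 × (0.2500 + 0.0625) ≈ 3.000 × 0.3125 ≈ 0.938 mg/L.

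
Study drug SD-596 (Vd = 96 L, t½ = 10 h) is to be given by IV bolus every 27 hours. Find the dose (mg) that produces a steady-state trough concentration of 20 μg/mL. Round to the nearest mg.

10556 mg

τ/t½ = 27/10 ≈ 2.7, so f = (1/2)^(27/10) ≈ 0.153893.
Cmin,ss = (D/Vd)·f/(1−f), so D = Cmin,ss·Vd·(1−f)/f.
D = 20 × 96 × (1−f)/f ≈ 20 × 96 × 5.49802 ≈ 10556.20 mg.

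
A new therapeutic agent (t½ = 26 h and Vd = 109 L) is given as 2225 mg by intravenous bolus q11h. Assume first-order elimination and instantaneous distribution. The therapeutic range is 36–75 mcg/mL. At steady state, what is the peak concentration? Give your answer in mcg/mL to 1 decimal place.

k = ln2/t½ = ln2/26 ≈ 0.026660 h⁻¹; fraction remaining f = e^(−kτ) = e^(−0.026660×11) ≈ 0.7458.
Accumulation ratio R = 1/(1 − f) ≈ 1/0.2542 ≈ 3.9339.
Each bolus raises the concentration by D/Vd = 2225/109 ≈ 20.413 mcg/mL.
Steady-state peak Cmax,ss = C₀·R ≈ 20.413 × 3.9339 ≈ 80.303 mcg/mL.
Peak 80.3 mcg/mL vs MTC 75 mcg/mL: exceeds toxic threshold.

80.3 mcg/mL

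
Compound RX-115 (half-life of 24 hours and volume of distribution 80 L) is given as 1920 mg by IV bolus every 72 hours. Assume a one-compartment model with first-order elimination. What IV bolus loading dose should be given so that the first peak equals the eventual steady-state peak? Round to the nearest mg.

2194 mg

f = (1/2)^(72/24) ≈ 0.125000; accumulation ratio R = 1/(1−f) ≈ 1.14286.
Loading dose to hit Cmax,ss on first dose: D_load = D_maint·R ≈ 1920 × 1.14286 ≈ 2194.29 mg.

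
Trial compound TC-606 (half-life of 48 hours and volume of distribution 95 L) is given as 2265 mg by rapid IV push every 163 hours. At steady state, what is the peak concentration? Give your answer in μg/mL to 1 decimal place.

26.3 μg/mL

Over one 163-h interval, 163/48 ≈ 3.3958 half-lives elapse, leaving f ≈ 0.0950 of each dose.
Accumulation ratio R = 1/(1 − f) ≈ 1/0.9050 ≈ 1.1050.
Single-dose peak C₀ = D/Vd = 2265/95 ≈ 23.842 μg/mL.
Cmax,ss = C₀/(1 − f) ≈ 23.842/0.9050 ≈ 26.345 μg/mL.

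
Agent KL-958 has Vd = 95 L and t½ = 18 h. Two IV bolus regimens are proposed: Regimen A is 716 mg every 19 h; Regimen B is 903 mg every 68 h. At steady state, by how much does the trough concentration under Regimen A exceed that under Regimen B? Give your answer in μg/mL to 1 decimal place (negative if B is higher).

Regimen A: f = (1/2)^(19/18) ≈ 0.4811; Cmin,ss = (716/95)·f/(1−f) ≈ 6.988 μg/mL.
Regimen B: f = (1/2)^(68/18) ≈ 0.0729; Cmin,ss = (903/95)·f/(1−f) ≈ 0.747 μg/mL.
Difference ≈ 6.988 − 0.747 ≈ 6.241 μg/mL.

6.2 μg/mL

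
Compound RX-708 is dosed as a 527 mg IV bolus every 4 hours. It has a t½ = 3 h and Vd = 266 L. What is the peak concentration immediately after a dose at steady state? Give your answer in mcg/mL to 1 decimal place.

τ/t½ = 4/3 ≈ 1.3333, so fraction remaining f = (1/2)^(4/3) ≈ 0.3969.
Accumulation ratio R = 1/(1 − f) ≈ 1/0.6031 ≈ 1.6581.
Each bolus raises the concentration by D/Vd = 527/266 ≈ 1.981 mcg/mL.
Steady-state peak Cmax,ss = C₀·R ≈ 1.981 × 1.6581 ≈ 3.285 mcg/mL.

3.3 mcg/mL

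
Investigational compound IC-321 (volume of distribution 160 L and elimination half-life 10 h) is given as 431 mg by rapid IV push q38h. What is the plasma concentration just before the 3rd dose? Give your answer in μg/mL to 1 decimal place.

0.2 μg/mL

f = (1/2)^(τ/t½) = (1/2)^(38/10) ≈ 0.0718.
C₀ = D/Vd = 431/160 ≈ 2.694 μg/mL.
Before the 3rd dose, 2 doses have been given. Superposition: Cmin = C₀·(f + f²).
≈ 2.694 × (0.0718 + 0.0052) ≈ 2.694 × 0.0770 ≈ 0.207 μg/mL.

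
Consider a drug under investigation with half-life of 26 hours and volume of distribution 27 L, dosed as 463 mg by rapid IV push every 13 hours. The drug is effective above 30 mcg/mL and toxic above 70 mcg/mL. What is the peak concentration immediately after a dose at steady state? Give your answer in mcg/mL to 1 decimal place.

k = ln2/t½ = ln2/26 ≈ 0.026660 h⁻¹; fraction remaining f = e^(−kτ) = e^(−0.026660×13) ≈ 0.7071.
At steady state, accumulation factor R = 1/(1 − e^(−kτ)) ≈ 3.4141.
Each bolus raises the concentration by D/Vd = 463/27 ≈ 17.148 mcg/mL.
Cmax,ss = C₀/(1 − f) ≈ 17.148/0.2929 ≈ 58.546 mcg/mL.
Peak 58.5 mcg/mL vs MTC 70 mcg/mL: below toxic threshold.

58.5 mcg/mL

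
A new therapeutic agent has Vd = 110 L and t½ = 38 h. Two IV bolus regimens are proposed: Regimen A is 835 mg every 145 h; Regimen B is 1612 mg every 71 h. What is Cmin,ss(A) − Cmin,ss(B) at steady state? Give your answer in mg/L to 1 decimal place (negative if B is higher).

Regimen A: f = (1/2)^(145/38) ≈ 0.0710; Cmin,ss = (835/110)·f/(1−f) ≈ 0.580 mg/L.
Regimen B: f = (1/2)^(71/38) ≈ 0.2739; Cmin,ss = (1612/110)·f/(1−f) ≈ 5.528 mg/L.
Difference ≈ 0.580 − 5.528 ≈ -4.948 mg/L.

-4.9 mg/L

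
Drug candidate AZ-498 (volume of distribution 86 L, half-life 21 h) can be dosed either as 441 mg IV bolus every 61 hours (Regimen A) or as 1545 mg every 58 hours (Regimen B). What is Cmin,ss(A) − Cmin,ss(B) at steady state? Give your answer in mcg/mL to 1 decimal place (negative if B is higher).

-2.3 mcg/mL

Regimen A: f = (1/2)^(61/21) ≈ 0.1335; Cmin,ss = (441/86)·f/(1−f) ≈ 0.790 mcg/mL.
Regimen B: f = (1/2)^(58/21) ≈ 0.1474; Cmin,ss = (1545/86)·f/(1−f) ≈ 3.106 mcg/mL.
Difference ≈ 0.790 − 3.106 ≈ -2.316 mcg/mL.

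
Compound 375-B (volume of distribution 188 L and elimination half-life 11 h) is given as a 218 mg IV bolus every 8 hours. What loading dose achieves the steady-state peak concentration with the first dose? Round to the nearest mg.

f = (1/2)^(8/11) ≈ 0.604045; accumulation ratio R = 1/(1−f) ≈ 2.52554.
Loading dose to hit Cmax,ss on first dose: D_load = D_maint·R ≈ 218 × 2.52554 ≈ 550.57 mg.

551 mg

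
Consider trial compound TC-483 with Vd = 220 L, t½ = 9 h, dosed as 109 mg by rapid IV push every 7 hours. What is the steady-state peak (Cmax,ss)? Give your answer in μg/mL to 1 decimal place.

1.2 μg/mL

τ/t½ = 7/9 ≈ 0.77778, so fraction remaining f = (1/2)^(7/9) ≈ 0.5833.
At steady state, accumulation factor R = 1/(1 − e^(−kτ)) ≈ 2.3998.
Each bolus raises the concentration by D/Vd = 109/220 ≈ 0.495 μg/mL.
Cmax,ss = C₀/(1 − f) ≈ 0.495/0.4167 ≈ 1.188 μg/mL.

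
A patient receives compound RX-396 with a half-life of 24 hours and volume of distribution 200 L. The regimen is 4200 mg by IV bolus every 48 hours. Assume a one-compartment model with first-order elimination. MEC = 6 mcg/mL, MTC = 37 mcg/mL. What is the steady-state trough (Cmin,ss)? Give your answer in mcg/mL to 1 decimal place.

The dosing interval is 2 half-lives, so f = 2^(−2) = 0.25.
At steady state, R = 1/(1 − 0.25) = 4/3.
Single-dose peak C₀ = D/Vd = 4200/200 = 21 mcg/mL.
Steady-state peak Cmax,ss = C₀·R = 21 × 4/3 ≈ 28.000 mcg/mL.
Steady-state trough Cmin,ss = Cmax,ss·f ≈ 28.000 × 0.25 ≈ 7.000 mcg/mL.
Trough 7.0 mcg/mL vs MEC 6 mcg/mL: adequate.

7.0 mcg/mL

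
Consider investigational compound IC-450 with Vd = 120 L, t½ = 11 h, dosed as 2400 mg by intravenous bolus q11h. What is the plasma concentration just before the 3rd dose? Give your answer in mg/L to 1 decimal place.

f = (1/2)^(τ/t½) = (1/2)^(11/11) ≈ 0.5000.
C₀ = D/Vd = 2400/120 ≈ 20.000 mg/L.
Before the 3rd dose, 2 doses have been given. Superposition: Cmin = C₀·(f + f²).
≈ 20.000 × (0.5000 + 0.2500) ≈ 20.000 × 0.7500 ≈ 15.000 mg/L.

15.0 mg/L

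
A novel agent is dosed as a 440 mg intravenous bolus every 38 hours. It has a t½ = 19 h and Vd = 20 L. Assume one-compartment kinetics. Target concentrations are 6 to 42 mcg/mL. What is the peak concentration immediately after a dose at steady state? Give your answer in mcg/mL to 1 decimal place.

29.3 mcg/mL

τ = 38 h = 2 half-lives, so f = (1/2)^2 = 0.25.
Accumulation ratio R = 1/(1 − f) = 1/0.75 = 4/3.
Single-dose peak C₀ = D/Vd = 440/20 = 22 mcg/mL.
Steady-state peak Cmax,ss = C₀·R = 22 × 4/3 ≈ 29.333 mcg/mL.
Peak 29.3 mcg/mL vs MTC 42 mcg/mL: below toxic threshold.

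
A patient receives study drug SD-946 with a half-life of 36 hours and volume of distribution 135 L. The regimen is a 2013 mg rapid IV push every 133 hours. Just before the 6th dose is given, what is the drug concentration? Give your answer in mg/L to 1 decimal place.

f = (1/2)^(τ/t½) = (1/2)^(133/36) ≈ 0.0772.
C₀ = D/Vd = 2013/135 ≈ 14.911 mg/L.
Before the 6th dose, 5 doses have been given. Superposition: Cmin = C₀·(f + f² + … + f^5).
≈ 14.911 × (0.0772 + 0.0060 + 0.0005 + 0.0000 + 0.0000) ≈ 14.911 × 0.0837 ≈ 1.248 mg/L.

1.2 mg/L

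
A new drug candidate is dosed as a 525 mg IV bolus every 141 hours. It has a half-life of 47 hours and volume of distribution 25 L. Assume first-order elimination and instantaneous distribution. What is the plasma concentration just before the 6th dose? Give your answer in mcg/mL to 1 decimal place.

f = (1/2)^(τ/t½) = (1/2)^(141/47) ≈ 0.1250.
C₀ = D/Vd = 525/25 ≈ 21.000 mcg/mL.
Before the 6th dose, 5 doses have been given. Superposition: Cmin = C₀·(f + f² + … + f^5).
≈ 21.000 × (0.1250 + 0.0156 + 0.0020 + 0.0002 + 0.0000) ≈ 21.000 × 0.1428 ≈ 2.999 mcg/mL.

3.0 mcg/mL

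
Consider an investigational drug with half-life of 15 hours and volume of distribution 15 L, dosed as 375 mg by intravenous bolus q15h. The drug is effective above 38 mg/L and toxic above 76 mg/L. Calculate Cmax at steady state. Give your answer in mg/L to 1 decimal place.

τ = 15 h = 1 half-life, so f = (1/2)^1 = 0.5.
At steady state, R = 1/(1 − 0.5) = 2/1.
Single-dose peak C₀ = D/Vd = 375/15 = 25 mg/L.
Steady-state peak Cmax,ss = C₀·R = 25 × 2/1 ≈ 50.000 mg/L.
Peak 50.0 mg/L vs MTC 76 mg/L: below toxic threshold.

50.0 mg/L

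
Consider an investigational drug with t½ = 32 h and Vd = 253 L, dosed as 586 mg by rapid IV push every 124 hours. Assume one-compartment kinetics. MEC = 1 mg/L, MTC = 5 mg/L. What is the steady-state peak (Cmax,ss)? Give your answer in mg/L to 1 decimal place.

k = ln2/t½ = ln2/32 ≈ 0.021661 h⁻¹; fraction remaining f = e^(−kτ) = e^(−0.021661×124) ≈ 0.0682.
Accumulation ratio R = 1/(1 − f) ≈ 1/0.9318 ≈ 1.0732.
Each bolus raises the concentration by D/Vd = 586/253 ≈ 2.316 mg/L.
Steady-state peak Cmax,ss = C₀·R ≈ 2.316 × 1.0732 ≈ 2.486 mg/L.
Peak 2.5 mg/L vs MTC 5 mg/L: below toxic threshold.

2.5 mg/L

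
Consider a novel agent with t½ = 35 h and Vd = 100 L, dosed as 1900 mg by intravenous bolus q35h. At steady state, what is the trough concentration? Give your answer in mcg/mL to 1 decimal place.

τ = 35 h = 1 half-life, so f = (1/2)^1 = 0.5.
At steady state, R = 1/(1 − 0.5) = 2/1.
Single-dose peak C₀ = D/Vd = 1900/100 = 19 mcg/mL.
Steady-state peak Cmax,ss = C₀·R = 19 × 2/1 ≈ 38.000 mcg/mL.
Steady-state trough Cmin,ss = Cmax,ss·f ≈ 38.000 × 0.5 ≈ 19.000 mcg/mL.

19.0 mcg/mL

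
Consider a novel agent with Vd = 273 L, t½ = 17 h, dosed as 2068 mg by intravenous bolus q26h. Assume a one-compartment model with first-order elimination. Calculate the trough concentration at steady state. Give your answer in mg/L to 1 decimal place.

4.0 mg/L

Over one 26-h interval, 26/17 ≈ 1.5294 half-lives elapse, leaving f ≈ 0.3464 of each dose.
Single-dose peak C₀ = D/Vd = 2068/273 ≈ 7.575 mg/L.
Steady-state trough Cmin,ss = C₀·f/(1−f) ≈ 7.575 × 0.3464/0.6536 ≈ 4.015 mg/L.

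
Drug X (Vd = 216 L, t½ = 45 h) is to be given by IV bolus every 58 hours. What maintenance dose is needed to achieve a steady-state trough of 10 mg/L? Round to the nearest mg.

τ/t½ = 58/45 ≈ 1.2889, so f = (1/2)^(58/45) ≈ 0.409266.
Cmin,ss = (D/Vd)·f/(1−f), so D = Cmin,ss·Vd·(1−f)/f.
D = 10 × 216 × (1−f)/f ≈ 10 × 216 × 1.44340 ≈ 3117.74 mg.

3118 mg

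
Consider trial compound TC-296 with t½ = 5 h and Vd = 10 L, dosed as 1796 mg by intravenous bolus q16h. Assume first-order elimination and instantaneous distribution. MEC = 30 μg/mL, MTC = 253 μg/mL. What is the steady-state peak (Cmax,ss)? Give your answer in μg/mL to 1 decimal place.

τ/t½ = 16/5 ≈ 3.2, so fraction remaining f = (1/2)^(16/5) ≈ 0.1088.
Accumulation ratio R = 1/(1 − f) ≈ 1/0.8912 ≈ 1.1221.
Each bolus raises the concentration by D/Vd = 1796/10 ≈ 179.600 μg/mL.
Steady-state peak Cmax,ss = C₀·R ≈ 179.600 × 1.1221 ≈ 201.529 μg/mL.
Peak 201.5 μg/mL vs MTC 253 μg/mL: below toxic threshold.

201.5 μg/mL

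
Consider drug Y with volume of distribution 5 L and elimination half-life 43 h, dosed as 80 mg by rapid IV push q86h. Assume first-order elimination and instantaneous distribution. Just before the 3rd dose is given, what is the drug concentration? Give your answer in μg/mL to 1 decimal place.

5.0 μg/mL

f = (1/2)^(τ/t½) = (1/2)^(86/43) ≈ 0.2500.
C₀ = D/Vd = 80/5 ≈ 16.000 μg/mL.
Before the 3rd dose, 2 doses have been given. Superposition: Cmin = C₀·(f + f²).
≈ 16.000 × (0.2500 + 0.0625) ≈ 16.000 × 0.3125 ≈ 5.000 μg/mL.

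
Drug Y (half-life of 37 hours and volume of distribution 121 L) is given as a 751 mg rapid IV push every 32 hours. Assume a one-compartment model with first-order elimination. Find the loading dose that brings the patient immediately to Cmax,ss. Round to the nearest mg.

1666 mg

f = (1/2)^(32/37) ≈ 0.549098; accumulation ratio R = 1/(1−f) ≈ 2.21778.
Loading dose to hit Cmax,ss on first dose: D_load = D_maint·R ≈ 751 × 2.21778 ≈ 1665.55 mg.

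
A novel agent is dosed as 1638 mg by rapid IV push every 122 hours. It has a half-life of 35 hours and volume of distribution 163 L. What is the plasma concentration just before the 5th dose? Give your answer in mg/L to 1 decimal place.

1.0 mg/L

f = (1/2)^(τ/t½) = (1/2)^(122/35) ≈ 0.0893.
C₀ = D/Vd = 1638/163 ≈ 10.049 mg/L.
Before the 5th dose, 4 doses have been given. Superposition: Cmin = C₀·(f + f² + … + f^4).
≈ 10.049 × (0.0893 + 0.0080 + 0.0007 + 0.0001) ≈ 10.049 × 0.0981 ≈ 0.986 mg/L.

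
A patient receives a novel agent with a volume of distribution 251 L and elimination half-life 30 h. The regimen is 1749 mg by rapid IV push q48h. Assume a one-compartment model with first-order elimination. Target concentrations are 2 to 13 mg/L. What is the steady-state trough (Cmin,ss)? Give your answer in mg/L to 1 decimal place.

k = ln2/t½ = ln2/30 ≈ 0.023105 h⁻¹; fraction remaining f = e^(−kτ) = e^(−0.023105×48) ≈ 0.3299.
Accumulation ratio R = 1/(1 − f) ≈ 1/0.6701 ≈ 1.4923.
Each bolus raises the concentration by D/Vd = 1749/251 ≈ 6.968 mg/L.
Cmax,ss = C₀/(1 − f) ≈ 6.968/0.6701 ≈ 10.398 mg/L.
Steady-state trough Cmin,ss = Cmax,ss·f ≈ 10.398 × 0.3299 ≈ 3.430 mg/L.
Trough 3.4 mg/L vs MEC 2 mg/L: adequate.

3.4 mg/L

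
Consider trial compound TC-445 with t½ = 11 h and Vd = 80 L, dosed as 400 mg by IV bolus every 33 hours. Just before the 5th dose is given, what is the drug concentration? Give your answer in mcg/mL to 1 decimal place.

f = (1/2)^(τ/t½) = (1/2)^(33/11) ≈ 0.1250.
C₀ = D/Vd = 400/80 ≈ 5.000 mcg/mL.
Before the 5th dose, 4 doses have been given. Superposition: Cmin = C₀·(f + f² + … + f^4).
≈ 5.000 × (0.1250 + 0.0156 + 0.0020 + 0.0002) ≈ 5.000 × 0.1428 ≈ 0.714 mcg/mL.

0.7 mcg/mL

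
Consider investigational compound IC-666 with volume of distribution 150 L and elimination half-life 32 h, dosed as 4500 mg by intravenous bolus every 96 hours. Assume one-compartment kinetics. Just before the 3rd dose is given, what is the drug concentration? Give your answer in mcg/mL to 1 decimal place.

f = (1/2)^(τ/t½) = (1/2)^(96/32) ≈ 0.1250.
C₀ = D/Vd = 4500/150 ≈ 30.000 mcg/mL.
Before the 3rd dose, 2 doses have been given. Superposition: Cmin = C₀·(f + f²).
≈ 30.000 × (0.1250 + 0.0156) ≈ 30.000 × 0.1406 ≈ 4.218 mcg/mL.

4.2 mcg/mL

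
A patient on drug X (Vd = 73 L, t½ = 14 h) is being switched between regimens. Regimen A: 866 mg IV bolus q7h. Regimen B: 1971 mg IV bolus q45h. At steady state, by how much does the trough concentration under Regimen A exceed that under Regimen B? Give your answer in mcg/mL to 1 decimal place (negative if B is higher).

25.4 mcg/mL

Regimen A: f = (1/2)^(7/14) ≈ 0.7071; Cmin,ss = (866/73)·f/(1−f) ≈ 28.639 mcg/mL.
Regimen B: f = (1/2)^(45/14) ≈ 0.1077; Cmin,ss = (1971/73)·f/(1−f) ≈ 3.259 mcg/mL.
Difference ≈ 28.639 − 3.259 ≈ 25.380 mcg/mL.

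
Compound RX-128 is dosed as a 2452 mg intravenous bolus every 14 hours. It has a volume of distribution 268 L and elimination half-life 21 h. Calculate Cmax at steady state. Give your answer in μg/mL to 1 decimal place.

k = ln2/t½ = ln2/21 ≈ 0.033007 h⁻¹; fraction remaining f = e^(−kτ) = e^(−0.033007×14) ≈ 0.6300.
Accumulation ratio R = 1/(1 − f) ≈ 1/0.3700 ≈ 2.7027.
Each bolus raises the concentration by D/Vd = 2452/268 ≈ 9.149 μg/mL.
Cmax,ss = C₀/(1 − f) ≈ 9.149/0.3700 ≈ 24.727 μg/mL.

24.7 μg/mL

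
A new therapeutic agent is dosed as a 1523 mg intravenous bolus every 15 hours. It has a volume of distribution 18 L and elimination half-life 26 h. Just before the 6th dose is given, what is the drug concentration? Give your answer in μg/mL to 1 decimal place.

f = (1/2)^(τ/t½) = (1/2)^(15/26) ≈ 0.6704.
C₀ = D/Vd = 1523/18 ≈ 84.611 μg/mL.
Before the 6th dose, 5 doses have been given. Superposition: Cmin = C₀·(f + f² + … + f^5).
≈ 84.611 × (0.6704 + 0.4494 + 0.3013 + 0.2020 + 0.1354) ≈ 84.611 × 1.7585 ≈ 148.788 μg/mL.

148.8 μg/mL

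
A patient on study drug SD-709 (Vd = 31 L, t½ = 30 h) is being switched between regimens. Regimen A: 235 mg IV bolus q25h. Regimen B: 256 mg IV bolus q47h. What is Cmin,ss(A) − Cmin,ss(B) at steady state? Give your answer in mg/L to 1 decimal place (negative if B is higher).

Regimen A: f = (1/2)^(25/30) ≈ 0.5612; Cmin,ss = (235/31)·f/(1−f) ≈ 9.695 mg/L.
Regimen B: f = (1/2)^(47/30) ≈ 0.3376; Cmin,ss = (256/31)·f/(1−f) ≈ 4.209 mg/L.
Difference ≈ 9.695 − 4.209 ≈ 5.486 mg/L.

5.5 mg/L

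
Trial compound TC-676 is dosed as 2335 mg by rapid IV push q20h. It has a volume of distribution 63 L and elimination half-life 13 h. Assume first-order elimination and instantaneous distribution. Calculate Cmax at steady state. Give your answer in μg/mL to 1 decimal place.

56.5 μg/mL

τ/t½ = 20/13 ≈ 1.5385, so fraction remaining f = (1/2)^(20/13) ≈ 0.3443.
At steady state, accumulation factor R = 1/(1 − e^(−kτ)) ≈ 1.5251.
Single-dose peak C₀ = D/Vd = 2335/63 ≈ 37.063 μg/mL.
Steady-state peak Cmax,ss = C₀·R ≈ 37.063 × 1.5251 ≈ 56.525 μg/mL.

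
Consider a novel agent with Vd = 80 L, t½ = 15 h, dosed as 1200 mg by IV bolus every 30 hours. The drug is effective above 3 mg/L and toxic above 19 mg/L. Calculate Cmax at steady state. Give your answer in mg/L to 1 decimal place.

The dosing interval is 2 half-lives, so f = 2^(−2) = 0.25.
At steady state, R = 1/(1 − 0.25) = 4/3.
Single-dose peak C₀ = D/Vd = 1200/80 = 15 mg/L.
Steady-state peak Cmax,ss = C₀·R = 15 × 4/3 ≈ 20.000 mg/L.
Peak 20.0 mg/L vs MTC 19 mg/L: exceeds toxic threshold.

20.0 mg/L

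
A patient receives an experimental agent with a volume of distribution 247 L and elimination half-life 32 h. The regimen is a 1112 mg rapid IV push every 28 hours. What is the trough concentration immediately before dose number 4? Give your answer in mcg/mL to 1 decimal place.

4.5 mcg/mL

f = (1/2)^(τ/t½) = (1/2)^(28/32) ≈ 0.5453.
C₀ = D/Vd = 1112/247 ≈ 4.502 mcg/mL.
Before the 4th dose, 3 doses have been given. Superposition: Cmin = C₀·(f + f² + … + f^3).
≈ 4.502 × (0.5453 + 0.2974 + 0.1621) ≈ 4.502 × 1.0048 ≈ 4.524 mcg/mL.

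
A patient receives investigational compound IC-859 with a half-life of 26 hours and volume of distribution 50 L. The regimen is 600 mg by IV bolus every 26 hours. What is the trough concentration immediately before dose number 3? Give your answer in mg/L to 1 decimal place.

9.0 mg/L

f = (1/2)^(τ/t½) = (1/2)^(26/26) ≈ 0.5000.
C₀ = D/Vd = 600/50 ≈ 12.000 mg/L.
Before the 3rd dose, 2 doses have been given. Superposition: Cmin = C₀·(f + f²).
≈ 12.000 × (0.5000 + 0.2500) ≈ 12.000 × 0.7500 ≈ 9.000 mg/L.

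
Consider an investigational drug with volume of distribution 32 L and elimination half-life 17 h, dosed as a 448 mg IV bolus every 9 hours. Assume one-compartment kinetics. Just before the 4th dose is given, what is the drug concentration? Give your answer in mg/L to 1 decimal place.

f = (1/2)^(τ/t½) = (1/2)^(9/17) ≈ 0.6928.
C₀ = D/Vd = 448/32 ≈ 14.000 mg/L.
Before the 4th dose, 3 doses have been given. Superposition: Cmin = C₀·(f + f² + … + f^3).
≈ 14.000 × (0.6928 + 0.4800 + 0.3325) ≈ 14.000 × 1.5053 ≈ 21.074 mg/L.

21.1 mg/L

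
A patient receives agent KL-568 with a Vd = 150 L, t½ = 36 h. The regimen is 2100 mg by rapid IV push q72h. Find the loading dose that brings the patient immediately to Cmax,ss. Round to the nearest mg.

f = (1/2)^(72/36) ≈ 0.250000; accumulation ratio R = 1/(1−f) ≈ 1.33333.
Loading dose to hit Cmax,ss on first dose: D_load = D_maint·R ≈ 2100 × 1.33333 ≈ 2799.99 mg.

2800 mg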